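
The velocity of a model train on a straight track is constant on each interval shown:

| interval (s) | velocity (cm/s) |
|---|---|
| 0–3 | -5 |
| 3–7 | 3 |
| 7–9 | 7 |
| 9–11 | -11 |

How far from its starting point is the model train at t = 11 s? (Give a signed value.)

-11 cm

Displacement is the signed area under the v-t curve.
0–3 s: -5 × 3 = -15 cm
3–7 s: 3 × 4 = 12 cm
7–9 s: 7 × 2 = 14 cm
9–11 s: -11 × 2 = -22 cm
Net displacement = -11 cm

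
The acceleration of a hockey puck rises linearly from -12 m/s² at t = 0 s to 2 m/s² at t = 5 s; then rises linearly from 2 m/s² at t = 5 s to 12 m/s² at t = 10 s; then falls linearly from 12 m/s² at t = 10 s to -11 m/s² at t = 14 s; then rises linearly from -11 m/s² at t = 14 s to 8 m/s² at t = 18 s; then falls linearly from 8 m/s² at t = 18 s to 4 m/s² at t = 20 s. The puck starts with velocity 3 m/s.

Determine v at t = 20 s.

21 m/s

Δv equals the area under the a-t graph; then v = v₀ + Δv.
0–5 s: ½(-12 + 2)(5) = -25 m/s
5–10 s: ½(2 + 12)(5) = 35 m/s
10–14 s: ½(12 + -11)(4) = 2 m/s
14–18 s: ½(-11 + 8)(4) = -6 m/s
18–20 s: ½(8 + 4)(2) = 12 m/s
Δv = 18 m/s, so v(20) = 3 + (18) = 21 m/s.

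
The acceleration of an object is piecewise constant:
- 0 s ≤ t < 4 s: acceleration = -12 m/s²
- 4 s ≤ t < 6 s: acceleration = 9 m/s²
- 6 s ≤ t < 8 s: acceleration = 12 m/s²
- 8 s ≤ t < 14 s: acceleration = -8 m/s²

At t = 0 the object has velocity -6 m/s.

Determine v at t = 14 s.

Δv equals the area under the a-t graph; then v = v₀ + Δv.
0–4 s: -12 × 4 = -48 m/s
4–6 s: 9 × 2 = 18 m/s
6–8 s: 12 × 2 = 24 m/s
8–14 s: -8 × 6 = -48 m/s
Δv = -54 m/s, so v(14) = -6 + (-54) = -60 m/s.

-60 m/s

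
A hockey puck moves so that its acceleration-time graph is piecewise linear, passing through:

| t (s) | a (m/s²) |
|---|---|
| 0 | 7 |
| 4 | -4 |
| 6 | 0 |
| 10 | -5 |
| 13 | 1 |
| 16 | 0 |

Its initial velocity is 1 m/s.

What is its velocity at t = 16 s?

Δv equals the area under the a-t graph; then v = v₀ + Δv.
0–4 s: ½(7 + -4)(4) = 6 m/s
4–6 s: ½(-4 + 0)(2) = -4 m/s
6–10 s: ½(0 + -5)(4) = -10 m/s
10–13 s: ½(-5 + 1)(3) = -6 m/s
13–16 s: ½(1 + 0)(3) = 1.5 m/s
Δv = -12.5 m/s, so v(16) = 1 + (-12.5) = -11.5 m/s.

-11.5 m/s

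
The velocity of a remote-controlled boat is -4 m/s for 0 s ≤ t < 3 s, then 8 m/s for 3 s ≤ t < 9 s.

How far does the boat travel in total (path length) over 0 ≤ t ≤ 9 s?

60 m

Total distance travelled is ∫|v| dt — sum the magnitudes of each area piece.
0–3 s: |-4| × 3 = 12 m
3–9 s: |8| × 6 = 48 m
Total distance = 60 m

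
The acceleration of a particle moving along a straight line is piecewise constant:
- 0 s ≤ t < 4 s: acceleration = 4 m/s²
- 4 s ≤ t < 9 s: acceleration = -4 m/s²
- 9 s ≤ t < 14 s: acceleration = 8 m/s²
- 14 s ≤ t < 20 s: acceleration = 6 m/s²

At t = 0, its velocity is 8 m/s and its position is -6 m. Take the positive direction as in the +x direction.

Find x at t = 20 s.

On each constant-a segment, Δv = aΔt and Δx = v₀Δt + ½aΔt²; chain segment to segment.
0–4 s: v starts 8 m/s; Δx = 8·4 + ½·4·4² = 64 m; v ends 24 m/s.
4–9 s: v starts 24 m/s; Δx = 24·5 + ½·-4·5² = 70 m; v ends 4 m/s.
9–14 s: v starts 4 m/s; Δx = 4·5 + ½·8·5² = 120 m; v ends 44 m/s.
14–20 s: v starts 44 m/s; Δx = 44·6 + ½·6·6² = 372 m; v ends 80 m/s.
x(20) = -6 + Σ Δx = 620 m.

620 m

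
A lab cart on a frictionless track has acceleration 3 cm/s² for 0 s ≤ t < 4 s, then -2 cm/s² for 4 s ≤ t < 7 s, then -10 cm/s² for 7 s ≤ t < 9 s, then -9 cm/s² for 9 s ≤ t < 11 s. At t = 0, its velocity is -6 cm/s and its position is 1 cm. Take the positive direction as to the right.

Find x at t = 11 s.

-68 cm

On each constant-a segment, Δv = aΔt and Δx = v₀Δt + ½aΔt²; chain segment to segment.
0–4 s: v starts -6 cm/s; Δx = -6·4 + ½·3·4² = 0 cm; v ends 6 cm/s.
4–7 s: v starts 6 cm/s; Δx = 6·3 + ½·-2·3² = 9 cm; v ends 0 cm/s.
7–9 s: v starts 0 cm/s; Δx = 0·2 + ½·-10·2² = -20 cm; v ends -20 cm/s.
9–11 s: v starts -20 cm/s; Δx = -20·2 + ½·-9·2² = -58 cm; v ends -38 cm/s.
x(11) = 1 + Σ Δx = -68 cm.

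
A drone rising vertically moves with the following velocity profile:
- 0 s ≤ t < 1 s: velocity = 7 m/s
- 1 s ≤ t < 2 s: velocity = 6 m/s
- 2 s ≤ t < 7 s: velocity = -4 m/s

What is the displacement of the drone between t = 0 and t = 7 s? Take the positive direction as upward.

-7 m

Net displacement equals the area under the velocity-time graph (areas below the axis count negative).
0–1 s: 7 × 1 = 7 m
1–2 s: 6 × 1 = 6 m
2–7 s: -4 × 5 = -20 m
Net displacement = -7 m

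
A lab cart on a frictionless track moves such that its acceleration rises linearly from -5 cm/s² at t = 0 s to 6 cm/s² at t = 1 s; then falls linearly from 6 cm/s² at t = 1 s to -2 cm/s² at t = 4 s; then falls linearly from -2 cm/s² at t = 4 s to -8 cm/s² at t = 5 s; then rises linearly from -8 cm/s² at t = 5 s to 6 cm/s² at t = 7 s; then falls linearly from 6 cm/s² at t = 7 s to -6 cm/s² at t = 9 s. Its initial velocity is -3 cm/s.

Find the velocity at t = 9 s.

-3.5 cm/s

Δv equals the area under the a-t graph; then v = v₀ + Δv.
0–1 s: ½(-5 + 6)(1) = 0.5 cm/s
1–4 s: ½(6 + -2)(3) = 6 cm/s
4–5 s: ½(-2 + -8)(1) = -5 cm/s
5–7 s: ½(-8 + 6)(2) = -2 cm/s
7–9 s: ½(6 + -6)(2) = 0 cm/s
Δv = -0.5 cm/s, so v(9) = -3 + (-0.5) = -3.5 cm/s.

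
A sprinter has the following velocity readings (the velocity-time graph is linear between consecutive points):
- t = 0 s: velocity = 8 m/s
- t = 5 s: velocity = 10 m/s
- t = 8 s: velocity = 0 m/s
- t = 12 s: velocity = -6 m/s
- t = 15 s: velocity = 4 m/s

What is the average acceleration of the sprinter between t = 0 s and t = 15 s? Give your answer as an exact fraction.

-4/15 m/s²

Average acceleration = Δv/Δt = (4 − 8)/(15 − 0) = -4/15 m/s².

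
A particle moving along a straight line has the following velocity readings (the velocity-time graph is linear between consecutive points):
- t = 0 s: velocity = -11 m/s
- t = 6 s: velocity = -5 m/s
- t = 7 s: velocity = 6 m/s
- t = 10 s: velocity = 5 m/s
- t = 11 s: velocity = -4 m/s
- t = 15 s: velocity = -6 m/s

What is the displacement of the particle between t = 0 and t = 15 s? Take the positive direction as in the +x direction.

-50.5 m

Displacement is the signed area under the v-t curve.
0–6 s: ½(-11 + -5)(6) = -48 m
6–7 s: ½(-5 + 6)(1) = 0.5 m
7–10 s: ½(6 + 5)(3) = 16.5 m
10–11 s: ½(5 + -4)(1) = 0.5 m
11–15 s: ½(-4 + -6)(4) = -20 m
Net displacement = -50.5 m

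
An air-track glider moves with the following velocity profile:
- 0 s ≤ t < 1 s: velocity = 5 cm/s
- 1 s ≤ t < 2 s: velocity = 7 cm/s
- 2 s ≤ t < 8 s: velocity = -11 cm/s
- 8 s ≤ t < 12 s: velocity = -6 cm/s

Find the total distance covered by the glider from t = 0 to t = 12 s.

102 cm

Total distance travelled is ∫|v| dt — sum the magnitudes of each area piece.
0–1 s: |5| × 1 = 5 cm
1–2 s: |7| × 1 = 7 cm
2–8 s: |-11| × 6 = 66 cm
8–12 s: |-6| × 4 = 24 cm
Total distance = 102 cm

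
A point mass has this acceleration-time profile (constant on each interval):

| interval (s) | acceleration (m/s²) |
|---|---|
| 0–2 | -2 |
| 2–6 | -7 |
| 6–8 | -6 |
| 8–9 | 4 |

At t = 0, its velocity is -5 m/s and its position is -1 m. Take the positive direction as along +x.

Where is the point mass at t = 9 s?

-240 m

On each constant-a segment, Δv = aΔt and Δx = v₀Δt + ½aΔt²; chain segment to segment.
0–2 s: v starts -5 m/s; Δx = -5·2 + ½·-2·2² = -14 m; v ends -9 m/s.
2–6 s: v starts -9 m/s; Δx = -9·4 + ½·-7·4² = -92 m; v ends -37 m/s.
6–8 s: v starts -37 m/s; Δx = -37·2 + ½·-6·2² = -86 m; v ends -49 m/s.
8–9 s: v starts -49 m/s; Δx = -49·1 + ½·4·1² = -47 m; v ends -45 m/s.
x(9) = -1 + Σ Δx = -240 m.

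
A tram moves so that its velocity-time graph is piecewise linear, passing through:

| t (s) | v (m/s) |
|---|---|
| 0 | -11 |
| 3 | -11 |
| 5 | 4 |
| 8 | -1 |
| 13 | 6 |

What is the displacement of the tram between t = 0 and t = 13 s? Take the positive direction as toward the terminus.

-23 m

Net displacement equals the area under the velocity-time graph (areas below the axis count negative).
0–3 s: -11 × 3 = -33 m
3–5 s: ½(-11 + 4)(2) = -7 m
5–8 s: ½(4 + -1)(3) = 4.5 m
8–13 s: ½(-1 + 6)(5) = 12.5 m
Net displacement = -23 m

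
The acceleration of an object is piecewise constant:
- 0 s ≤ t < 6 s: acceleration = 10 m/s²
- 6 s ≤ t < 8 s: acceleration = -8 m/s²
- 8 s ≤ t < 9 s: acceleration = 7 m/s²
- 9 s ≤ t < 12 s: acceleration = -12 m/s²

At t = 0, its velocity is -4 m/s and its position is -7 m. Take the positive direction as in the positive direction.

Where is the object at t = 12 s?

375.5 m

On each constant-a segment, Δv = aΔt and Δx = v₀Δt + ½aΔt²; chain segment to segment.
0–6 s: v starts -4 m/s; Δx = -4·6 + ½·10·6² = 156 m; v ends 56 m/s.
6–8 s: v starts 56 m/s; Δx = 56·2 + ½·-8·2² = 96 m; v ends 40 m/s.
8–9 s: v starts 40 m/s; Δx = 40·1 + ½·7·1² = 43.5 m; v ends 47 m/s.
9–12 s: v starts 47 m/s; Δx = 47·3 + ½·-12·3² = 87 m; v ends 11 m/s.
x(12) = -7 + Σ Δx = 375.5 m.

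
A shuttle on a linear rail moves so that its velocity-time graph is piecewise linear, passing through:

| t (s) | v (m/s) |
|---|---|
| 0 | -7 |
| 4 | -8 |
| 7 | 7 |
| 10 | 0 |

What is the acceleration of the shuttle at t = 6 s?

5 m/s²

Acceleration is the slope of the v-t graph on 4–7 s: (7 − -8)/(7 − 4) = 5 m/s².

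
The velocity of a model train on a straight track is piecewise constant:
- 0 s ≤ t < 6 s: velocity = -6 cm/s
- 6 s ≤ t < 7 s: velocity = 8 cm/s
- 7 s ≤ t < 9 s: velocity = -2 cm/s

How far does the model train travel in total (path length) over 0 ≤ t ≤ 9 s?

48 cm

Distance (not displacement) is the total path length: add the absolute areas under v-t.
0–6 s: |-6| × 6 = 36 cm
6–7 s: |8| × 1 = 8 cm
7–9 s: |-2| × 2 = 4 cm
Total distance = 48 cm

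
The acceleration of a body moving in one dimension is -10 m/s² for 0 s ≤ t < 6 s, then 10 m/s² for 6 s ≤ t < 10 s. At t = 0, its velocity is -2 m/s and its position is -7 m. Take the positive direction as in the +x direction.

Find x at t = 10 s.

On each constant-a segment, Δv = aΔt and Δx = v₀Δt + ½aΔt²; chain segment to segment.
0–6 s: v starts -2 m/s; Δx = -2·6 + ½·-10·6² = -192 m; v ends -62 m/s.
6–10 s: v starts -62 m/s; Δx = -62·4 + ½·10·4² = -168 m; v ends -22 m/s.
x(10) = -7 + Σ Δx = -367 m.

-367 m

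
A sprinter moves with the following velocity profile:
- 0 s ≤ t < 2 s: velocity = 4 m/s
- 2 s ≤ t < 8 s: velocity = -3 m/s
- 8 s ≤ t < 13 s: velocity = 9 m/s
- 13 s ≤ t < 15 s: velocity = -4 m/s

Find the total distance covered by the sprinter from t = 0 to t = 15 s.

79 m

Distance (not displacement) is the total path length: add the absolute areas under v-t.
0–2 s: |4| × 2 = 8 m
2–8 s: |-3| × 6 = 18 m
8–13 s: |9| × 5 = 45 m
13–15 s: |-4| × 2 = 8 m
Total distance = 79 m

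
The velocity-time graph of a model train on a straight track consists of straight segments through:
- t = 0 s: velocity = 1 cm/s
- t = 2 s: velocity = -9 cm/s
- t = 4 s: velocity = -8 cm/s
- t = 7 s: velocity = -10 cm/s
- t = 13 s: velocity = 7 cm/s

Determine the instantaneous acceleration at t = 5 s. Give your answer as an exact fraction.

Acceleration is the slope of the v-t graph on 4–7 s: (-10 − -8)/(7 − 4) = -2/3 cm/s².

-2/3 cm/s²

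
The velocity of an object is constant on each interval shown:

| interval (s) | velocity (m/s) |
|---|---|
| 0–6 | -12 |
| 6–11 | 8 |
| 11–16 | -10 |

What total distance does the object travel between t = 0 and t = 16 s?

Distance (not displacement) is the total path length: add the absolute areas under v-t.
0–6 s: |-12| × 6 = 72 m
6–11 s: |8| × 5 = 40 m
11–16 s: |-10| × 5 = 50 m
Total distance = 162 m

162 m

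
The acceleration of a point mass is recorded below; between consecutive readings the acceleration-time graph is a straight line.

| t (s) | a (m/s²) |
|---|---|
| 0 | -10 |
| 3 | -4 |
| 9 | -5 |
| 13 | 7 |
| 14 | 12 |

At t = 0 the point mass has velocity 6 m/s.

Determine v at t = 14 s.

-28.5 m/s

Δv equals the area under the a-t graph; then v = v₀ + Δv.
0–3 s: ½(-10 + -4)(3) = -21 m/s
3–9 s: ½(-4 + -5)(6) = -27 m/s
9–13 s: ½(-5 + 7)(4) = 4 m/s
13–14 s: ½(7 + 12)(1) = 9.5 m/s
Δv = -34.5 m/s, so v(14) = 6 + (-34.5) = -28.5 m/s.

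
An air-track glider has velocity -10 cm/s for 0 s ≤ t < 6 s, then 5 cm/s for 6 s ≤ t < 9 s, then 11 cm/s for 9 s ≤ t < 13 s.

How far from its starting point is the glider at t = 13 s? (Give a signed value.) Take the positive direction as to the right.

-1 cm

Net displacement equals the area under the velocity-time graph (areas below the axis count negative).
0–6 s: -10 × 6 = -60 cm
6–9 s: 5 × 3 = 15 cm
9–13 s: 11 × 4 = 44 cm
Net displacement = -1 cm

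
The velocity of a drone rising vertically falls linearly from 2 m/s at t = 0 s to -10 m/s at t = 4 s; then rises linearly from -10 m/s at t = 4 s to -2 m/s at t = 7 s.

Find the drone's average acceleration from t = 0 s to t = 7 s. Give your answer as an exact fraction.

-4/7 m/s²

Average acceleration = Δv/Δt = (-2 − 2)/(7 − 0) = -4/7 m/s².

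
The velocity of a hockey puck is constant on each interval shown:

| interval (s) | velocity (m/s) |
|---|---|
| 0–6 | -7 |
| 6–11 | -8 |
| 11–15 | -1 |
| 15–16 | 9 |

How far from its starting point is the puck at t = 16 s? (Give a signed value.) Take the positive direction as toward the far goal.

Net displacement equals the area under the velocity-time graph (areas below the axis count negative).
0–6 s: -7 × 6 = -42 m
6–11 s: -8 × 5 = -40 m
11–15 s: -1 × 4 = -4 m
15–16 s: 9 × 1 = 9 m
Net displacement = -77 m

-77 m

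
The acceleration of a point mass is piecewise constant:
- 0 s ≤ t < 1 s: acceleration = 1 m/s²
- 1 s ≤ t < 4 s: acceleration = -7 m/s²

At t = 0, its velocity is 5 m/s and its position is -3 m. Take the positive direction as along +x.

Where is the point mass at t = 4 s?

On each constant-a segment, Δv = aΔt and Δx = v₀Δt + ½aΔt²; chain segment to segment.
0–1 s: v starts 5 m/s; Δx = 5·1 + ½·1·1² = 5.5 m; v ends 6 m/s.
1–4 s: v starts 6 m/s; Δx = 6·3 + ½·-7·3² = -13.5 m; v ends -15 m/s.
x(4) = -3 + Σ Δx = -11 m.

-11 m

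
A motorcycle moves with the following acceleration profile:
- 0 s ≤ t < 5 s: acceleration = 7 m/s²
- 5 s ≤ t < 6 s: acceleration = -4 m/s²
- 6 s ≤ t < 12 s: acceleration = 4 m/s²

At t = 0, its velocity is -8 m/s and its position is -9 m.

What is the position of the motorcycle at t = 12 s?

273.5 m

On each constant-a segment, Δv = aΔt and Δx = v₀Δt + ½aΔt²; chain segment to segment.
0–5 s: v starts -8 m/s; Δx = -8·5 + ½·7·5² = 47.5 m; v ends 27 m/s.
5–6 s: v starts 27 m/s; Δx = 27·1 + ½·-4·1² = 25 m; v ends 23 m/s.
6–12 s: v starts 23 m/s; Δx = 23·6 + ½·4·6² = 210 m; v ends 47 m/s.
x(12) = -9 + Σ Δx = 273.5 m.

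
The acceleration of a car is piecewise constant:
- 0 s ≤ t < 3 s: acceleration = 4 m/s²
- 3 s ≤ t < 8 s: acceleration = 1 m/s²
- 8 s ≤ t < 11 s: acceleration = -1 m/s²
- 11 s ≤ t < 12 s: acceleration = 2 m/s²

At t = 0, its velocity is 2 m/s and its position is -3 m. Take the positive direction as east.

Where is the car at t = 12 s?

173 m

On each constant-a segment, Δv = aΔt and Δx = v₀Δt + ½aΔt²; chain segment to segment.
0–3 s: v starts 2 m/s; Δx = 2·3 + ½·4·3² = 24 m; v ends 14 m/s.
3–8 s: v starts 14 m/s; Δx = 14·5 + ½·1·5² = 82.5 m; v ends 19 m/s.
8–11 s: v starts 19 m/s; Δx = 19·3 + ½·-1·3² = 52.5 m; v ends 16 m/s.
11–12 s: v starts 16 m/s; Δx = 16·1 + ½·2·1² = 17 m; v ends 18 m/s.
x(12) = -3 + Σ Δx = 173 m.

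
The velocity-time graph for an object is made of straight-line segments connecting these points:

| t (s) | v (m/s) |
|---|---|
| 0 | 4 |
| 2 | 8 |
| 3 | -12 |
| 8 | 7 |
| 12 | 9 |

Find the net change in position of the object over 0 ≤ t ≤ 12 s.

29.5 m

Displacement is the signed area under the v-t curve.
0–2 s: ½(4 + 8)(2) = 12 m
2–3 s: ½(8 + -12)(1) = -2 m
3–8 s: ½(-12 + 7)(5) = -12.5 m
8–12 s: ½(7 + 9)(4) = 32 m
Net displacement = 29.5 m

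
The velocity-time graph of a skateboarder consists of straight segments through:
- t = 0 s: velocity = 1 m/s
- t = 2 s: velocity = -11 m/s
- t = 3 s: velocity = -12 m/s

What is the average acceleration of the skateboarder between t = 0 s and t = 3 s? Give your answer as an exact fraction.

Average acceleration = Δv/Δt = (-12 − 1)/(3 − 0) = -13/3 m/s².

-13/3 m/s²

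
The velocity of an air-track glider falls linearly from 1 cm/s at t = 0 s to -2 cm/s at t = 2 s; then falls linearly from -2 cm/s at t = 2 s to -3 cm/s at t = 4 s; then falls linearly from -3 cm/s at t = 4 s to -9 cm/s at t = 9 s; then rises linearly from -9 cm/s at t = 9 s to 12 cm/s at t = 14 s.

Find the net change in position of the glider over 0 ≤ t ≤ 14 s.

Displacement is the signed area under the v-t curve.
0–2 s: ½(1 + -2)(2) = -1 cm
2–4 s: ½(-2 + -3)(2) = -5 cm
4–9 s: ½(-3 + -9)(5) = -30 cm
9–14 s: ½(-9 + 12)(5) = 7.5 cm
Net displacement = -28.5 cm

-28.5 cm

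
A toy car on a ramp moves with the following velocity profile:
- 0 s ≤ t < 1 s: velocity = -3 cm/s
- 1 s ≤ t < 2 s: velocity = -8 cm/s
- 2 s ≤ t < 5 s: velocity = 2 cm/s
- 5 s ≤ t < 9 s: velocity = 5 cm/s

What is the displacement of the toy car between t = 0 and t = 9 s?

Net displacement equals the area under the velocity-time graph (areas below the axis count negative).
0–1 s: -3 × 1 = -3 cm
1–2 s: -8 × 1 = -8 cm
2–5 s: 2 × 3 = 6 cm
5–9 s: 5 × 4 = 20 cm
Net displacement = 15 cm

15 cm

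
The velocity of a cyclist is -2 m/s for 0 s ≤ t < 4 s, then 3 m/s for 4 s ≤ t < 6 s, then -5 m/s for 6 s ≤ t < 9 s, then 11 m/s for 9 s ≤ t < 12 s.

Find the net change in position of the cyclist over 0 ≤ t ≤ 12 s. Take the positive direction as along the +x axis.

Displacement is the signed area under the v-t curve.
0–4 s: -2 × 4 = -8 m
4–6 s: 3 × 2 = 6 m
6–9 s: -5 × 3 = -15 m
9–12 s: 11 × 3 = 33 m
Net displacement = 16 m

16 m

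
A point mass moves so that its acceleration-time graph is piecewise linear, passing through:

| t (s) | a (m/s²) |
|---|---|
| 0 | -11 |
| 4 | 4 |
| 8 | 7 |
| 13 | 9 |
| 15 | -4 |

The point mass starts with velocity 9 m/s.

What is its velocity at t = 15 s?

62 m/s

Δv equals the area under the a-t graph; then v = v₀ + Δv.
0–4 s: ½(-11 + 4)(4) = -14 m/s
4–8 s: ½(4 + 7)(4) = 22 m/s
8–13 s: ½(7 + 9)(5) = 40 m/s
13–15 s: ½(9 + -4)(2) = 5 m/s
Δv = 53 m/s, so v(15) = 9 + (53) = 62 m/s.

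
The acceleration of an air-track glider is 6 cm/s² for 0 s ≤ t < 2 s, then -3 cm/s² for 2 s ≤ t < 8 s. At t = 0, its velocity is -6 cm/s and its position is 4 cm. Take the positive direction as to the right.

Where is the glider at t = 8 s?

-14 cm

On each constant-a segment, Δv = aΔt and Δx = v₀Δt + ½aΔt²; chain segment to segment.
0–2 s: v starts -6 cm/s; Δx = -6·2 + ½·6·2² = 0 cm; v ends 6 cm/s.
2–8 s: v starts 6 cm/s; Δx = 6·6 + ½·-3·6² = -18 cm; v ends -12 cm/s.
x(8) = 4 + Σ Δx = -14 cm.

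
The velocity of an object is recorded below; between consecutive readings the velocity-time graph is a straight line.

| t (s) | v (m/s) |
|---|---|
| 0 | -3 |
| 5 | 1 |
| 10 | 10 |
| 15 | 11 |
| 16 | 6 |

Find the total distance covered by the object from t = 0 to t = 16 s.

94.75 m

Total distance travelled is ∫|v| dt — sum the magnitudes of each area piece.
0–5 s: v = 0 at t = 3.75 s; triangle areas 5.625 + 0.625 = 6.25 m
5–10 s: |½(1 + 10)(5)| = 27.5 m
10–15 s: |½(10 + 11)(5)| = 52.5 m
15–16 s: |½(11 + 6)(1)| = 8.5 m
Total distance = 94.75 m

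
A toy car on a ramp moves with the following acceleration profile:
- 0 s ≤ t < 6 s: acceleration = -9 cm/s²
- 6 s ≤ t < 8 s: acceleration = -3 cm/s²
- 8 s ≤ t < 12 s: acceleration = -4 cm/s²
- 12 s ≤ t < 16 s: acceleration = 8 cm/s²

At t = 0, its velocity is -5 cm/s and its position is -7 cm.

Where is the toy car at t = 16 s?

On each constant-a segment, Δv = aΔt and Δx = v₀Δt + ½aΔt²; chain segment to segment.
0–6 s: v starts -5 cm/s; Δx = -5·6 + ½·-9·6² = -192 cm; v ends -59 cm/s.
6–8 s: v starts -59 cm/s; Δx = -59·2 + ½·-3·2² = -124 cm; v ends -65 cm/s.
8–12 s: v starts -65 cm/s; Δx = -65·4 + ½·-4·4² = -292 cm; v ends -81 cm/s.
12–16 s: v starts -81 cm/s; Δx = -81·4 + ½·8·4² = -260 cm; v ends -49 cm/s.
x(16) = -7 + Σ Δx = -875 cm.

-875 cm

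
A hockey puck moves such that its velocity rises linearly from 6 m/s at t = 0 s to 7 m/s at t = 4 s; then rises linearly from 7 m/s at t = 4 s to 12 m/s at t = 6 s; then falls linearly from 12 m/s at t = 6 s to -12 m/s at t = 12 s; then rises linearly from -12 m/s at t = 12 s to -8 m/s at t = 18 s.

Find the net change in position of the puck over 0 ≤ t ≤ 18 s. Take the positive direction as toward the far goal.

Net displacement equals the area under the velocity-time graph (areas below the axis count negative).
0–4 s: ½(6 + 7)(4) = 26 m
4–6 s: ½(7 + 12)(2) = 19 m
6–12 s: ½(12 + -12)(6) = 0 m
12–18 s: ½(-12 + -8)(6) = -60 m
Net displacement = -15 m

-15 m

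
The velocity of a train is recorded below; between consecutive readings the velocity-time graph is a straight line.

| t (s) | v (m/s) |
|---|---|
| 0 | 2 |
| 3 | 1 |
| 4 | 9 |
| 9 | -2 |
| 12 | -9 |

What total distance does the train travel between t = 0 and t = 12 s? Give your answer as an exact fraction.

Total distance travelled is ∫|v| dt — sum the magnitudes of each area piece.
0–3 s: |½(2 + 1)(3)| = 4.5 m
3–4 s: |½(1 + 9)(1)| = 5 m
4–9 s: v = 0 at t = 89/11 s; triangle areas 405/22 + 10/11 = 425/22 m
9–12 s: |½(-2 + -9)(3)| = 16.5 m
Total distance = 997/22 m

997/22 m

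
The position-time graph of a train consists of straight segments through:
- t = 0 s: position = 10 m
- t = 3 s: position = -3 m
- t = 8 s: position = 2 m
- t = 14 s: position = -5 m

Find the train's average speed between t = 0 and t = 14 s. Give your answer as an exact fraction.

Average speed = (total path length)/(elapsed time); on a piecewise-linear x-t graph the path length is Σ|Δx|.
0–3 s: |Δx| = |-3 − 10| = 13 m
3–8 s: |Δx| = |2 − -3| = 5 m
8–14 s: |Δx| = |-5 − 2| = 7 m
Total path = 25 m; average speed = 25/14 = 25/14 m/s.

25/14 m/s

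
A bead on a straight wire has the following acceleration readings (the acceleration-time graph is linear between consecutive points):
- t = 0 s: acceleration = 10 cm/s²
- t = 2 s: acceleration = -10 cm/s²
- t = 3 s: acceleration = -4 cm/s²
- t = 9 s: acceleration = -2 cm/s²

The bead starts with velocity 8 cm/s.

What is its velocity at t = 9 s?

Δv equals the area under the a-t graph; then v = v₀ + Δv.
0–2 s: ½(10 + -10)(2) = 0 cm/s
2–3 s: ½(-10 + -4)(1) = -7 cm/s
3–9 s: ½(-4 + -2)(6) = -18 cm/s
Δv = -25 cm/s, so v(9) = 8 + (-25) = -17 cm/s.

-17 cm/s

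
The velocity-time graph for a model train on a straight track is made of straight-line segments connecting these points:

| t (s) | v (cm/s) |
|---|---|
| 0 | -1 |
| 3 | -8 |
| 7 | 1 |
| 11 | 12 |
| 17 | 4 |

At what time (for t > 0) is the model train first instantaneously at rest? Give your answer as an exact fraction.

v changes sign on 3–7 s (from -8 to 1); the graph is linear there, so v = 0 at t = 3 + (8)·(7 − 3)/(1 − -8) = 59/9 s.

t = 59/9 s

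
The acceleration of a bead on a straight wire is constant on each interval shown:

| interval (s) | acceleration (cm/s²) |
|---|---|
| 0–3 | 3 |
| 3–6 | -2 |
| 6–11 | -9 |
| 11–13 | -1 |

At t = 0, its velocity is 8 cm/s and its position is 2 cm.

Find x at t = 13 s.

On each constant-a segment, Δv = aΔt and Δx = v₀Δt + ½aΔt²; chain segment to segment.
0–3 s: v starts 8 cm/s; Δx = 8·3 + ½·3·3² = 37.5 cm; v ends 17 cm/s.
3–6 s: v starts 17 cm/s; Δx = 17·3 + ½·-2·3² = 42 cm; v ends 11 cm/s.
6–11 s: v starts 11 cm/s; Δx = 11·5 + ½·-9·5² = -57.5 cm; v ends -34 cm/s.
11–13 s: v starts -34 cm/s; Δx = -34·2 + ½·-1·2² = -70 cm; v ends -36 cm/s.
x(13) = 2 + Σ Δx = -46 cm.

-46 cm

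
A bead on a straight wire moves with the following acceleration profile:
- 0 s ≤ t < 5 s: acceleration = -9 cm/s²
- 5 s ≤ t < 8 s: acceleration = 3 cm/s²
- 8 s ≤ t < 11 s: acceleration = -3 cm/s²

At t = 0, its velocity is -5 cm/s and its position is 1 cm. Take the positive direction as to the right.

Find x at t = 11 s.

-409.5 cm

On each constant-a segment, Δv = aΔt and Δx = v₀Δt + ½aΔt²; chain segment to segment.
0–5 s: v starts -5 cm/s; Δx = -5·5 + ½·-9·5² = -137.5 cm; v ends -50 cm/s.
5–8 s: v starts -50 cm/s; Δx = -50·3 + ½·3·3² = -136.5 cm; v ends -41 cm/s.
8–11 s: v starts -41 cm/s; Δx = -41·3 + ½·-3·3² = -136.5 cm; v ends -50 cm/s.
x(11) = 1 + Σ Δx = -409.5 cm.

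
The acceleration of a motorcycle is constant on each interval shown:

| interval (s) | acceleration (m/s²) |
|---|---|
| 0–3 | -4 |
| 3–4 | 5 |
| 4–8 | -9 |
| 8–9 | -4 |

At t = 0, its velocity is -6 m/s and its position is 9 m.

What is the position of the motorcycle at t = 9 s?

On each constant-a segment, Δv = aΔt and Δx = v₀Δt + ½aΔt²; chain segment to segment.
0–3 s: v starts -6 m/s; Δx = -6·3 + ½·-4·3² = -36 m; v ends -18 m/s.
3–4 s: v starts -18 m/s; Δx = -18·1 + ½·5·1² = -15.5 m; v ends -13 m/s.
4–8 s: v starts -13 m/s; Δx = -13·4 + ½·-9·4² = -124 m; v ends -49 m/s.
8–9 s: v starts -49 m/s; Δx = -49·1 + ½·-4·1² = -51 m; v ends -53 m/s.
x(9) = 9 + Σ Δx = -217.5 m.

-217.5 m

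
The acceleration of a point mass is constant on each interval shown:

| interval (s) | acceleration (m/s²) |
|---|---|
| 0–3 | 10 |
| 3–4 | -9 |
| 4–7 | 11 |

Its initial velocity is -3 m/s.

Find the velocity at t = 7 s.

Δv equals the area under the a-t graph; then v = v₀ + Δv.
0–3 s: 10 × 3 = 30 m/s
3–4 s: -9 × 1 = -9 m/s
4–7 s: 11 × 3 = 33 m/s
Δv = 54 m/s, so v(7) = -3 + (54) = 51 m/s.

51 m/s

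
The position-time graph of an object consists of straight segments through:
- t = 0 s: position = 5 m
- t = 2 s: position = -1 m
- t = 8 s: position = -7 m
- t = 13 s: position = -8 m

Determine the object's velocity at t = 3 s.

Velocity is the slope of the x-t graph on 2–8 s: (-7 − -1)/(8 − 2) = -1 m/s.

-1 m/s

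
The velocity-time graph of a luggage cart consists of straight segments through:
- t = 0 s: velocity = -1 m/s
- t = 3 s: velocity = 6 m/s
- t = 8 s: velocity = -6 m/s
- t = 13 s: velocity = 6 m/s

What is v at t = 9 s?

On 8–13 s the graph is linear from -6 to 6 m/s: v(9) = -6 + (6 − -6)·(9 − 8)/(13 − 8) = -3.6 m/s.

-3.6 m/s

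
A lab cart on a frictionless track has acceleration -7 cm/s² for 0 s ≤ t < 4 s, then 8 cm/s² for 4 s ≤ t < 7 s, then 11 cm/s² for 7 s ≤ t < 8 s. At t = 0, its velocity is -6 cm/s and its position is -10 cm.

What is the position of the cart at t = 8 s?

On each constant-a segment, Δv = aΔt and Δx = v₀Δt + ½aΔt²; chain segment to segment.
0–4 s: v starts -6 cm/s; Δx = -6·4 + ½·-7·4² = -80 cm; v ends -34 cm/s.
4–7 s: v starts -34 cm/s; Δx = -34·3 + ½·8·3² = -66 cm; v ends -10 cm/s.
7–8 s: v starts -10 cm/s; Δx = -10·1 + ½·11·1² = -4.5 cm; v ends 1 cm/s.
x(8) = -10 + Σ Δx = -160.5 cm.

-160.5 cm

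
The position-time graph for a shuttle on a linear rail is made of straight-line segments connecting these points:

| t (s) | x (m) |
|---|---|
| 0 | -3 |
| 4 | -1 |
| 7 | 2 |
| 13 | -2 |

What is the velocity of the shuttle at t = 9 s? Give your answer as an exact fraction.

-2/3 m/s

Velocity is the slope of the x-t graph on 7–13 s: (-2 − 2)/(13 − 7) = -2/3 m/s.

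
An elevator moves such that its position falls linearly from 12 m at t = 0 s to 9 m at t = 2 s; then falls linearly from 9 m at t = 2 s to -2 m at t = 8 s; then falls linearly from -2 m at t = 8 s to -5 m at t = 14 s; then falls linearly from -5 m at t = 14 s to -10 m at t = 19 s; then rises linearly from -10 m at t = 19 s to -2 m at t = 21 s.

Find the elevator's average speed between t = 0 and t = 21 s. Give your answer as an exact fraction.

10/7 m/s

Average speed = (total path length)/(elapsed time); on a piecewise-linear x-t graph the path length is Σ|Δx|.
0–2 s: |Δx| = |9 − 12| = 3 m
2–8 s: |Δx| = |-2 − 9| = 11 m
8–14 s: |Δx| = |-5 − -2| = 3 m
14–19 s: |Δx| = |-10 − -5| = 5 m
19–21 s: |Δx| = |-2 − -10| = 8 m
Total path = 30 m; average speed = 30/21 = 10/7 m/s.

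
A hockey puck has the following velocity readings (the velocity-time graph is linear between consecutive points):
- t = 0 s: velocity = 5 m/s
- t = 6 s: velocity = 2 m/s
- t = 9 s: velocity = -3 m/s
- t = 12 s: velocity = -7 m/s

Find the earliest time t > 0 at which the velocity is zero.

t = 7.2 s

v changes sign on 6–9 s (from 2 to -3); the graph is linear there, so v = 0 at t = 6 + (-2)·(9 − 6)/(-3 − 2) = 7.2 s.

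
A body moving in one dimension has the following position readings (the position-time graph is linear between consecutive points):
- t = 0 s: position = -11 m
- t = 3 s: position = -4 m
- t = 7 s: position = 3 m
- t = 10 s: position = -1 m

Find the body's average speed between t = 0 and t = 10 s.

1.8 m/s

Average speed = (total path length)/(elapsed time); on a piecewise-linear x-t graph the path length is Σ|Δx|.
0–3 s: |Δx| = |-4 − -11| = 7 m
3–7 s: |Δx| = |3 − -4| = 7 m
7–10 s: |Δx| = |-1 − 3| = 4 m
Total path = 18 m; average speed = 18/10 = 1.8 m/s.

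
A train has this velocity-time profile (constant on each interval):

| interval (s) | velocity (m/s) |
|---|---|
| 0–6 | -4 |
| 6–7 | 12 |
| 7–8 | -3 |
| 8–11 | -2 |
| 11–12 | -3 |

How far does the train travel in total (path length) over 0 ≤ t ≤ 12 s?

48 m

Total distance travelled is ∫|v| dt — sum the magnitudes of each area piece.
0–6 s: |-4| × 6 = 24 m
6–7 s: |12| × 1 = 12 m
7–8 s: |-3| × 1 = 3 m
8–11 s: |-2| × 3 = 6 m
11–12 s: |-3| × 1 = 3 m
Total distance = 48 m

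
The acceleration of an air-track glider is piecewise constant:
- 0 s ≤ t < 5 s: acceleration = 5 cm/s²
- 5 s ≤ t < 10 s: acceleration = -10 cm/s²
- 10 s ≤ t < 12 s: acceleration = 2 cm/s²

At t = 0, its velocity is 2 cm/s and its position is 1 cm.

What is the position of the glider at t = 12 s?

On each constant-a segment, Δv = aΔt and Δx = v₀Δt + ½aΔt²; chain segment to segment.
0–5 s: v starts 2 cm/s; Δx = 2·5 + ½·5·5² = 72.5 cm; v ends 27 cm/s.
5–10 s: v starts 27 cm/s; Δx = 27·5 + ½·-10·5² = 10 cm; v ends -23 cm/s.
10–12 s: v starts -23 cm/s; Δx = -23·2 + ½·2·2² = -42 cm; v ends -19 cm/s.
x(12) = 1 + Σ Δx = 41.5 cm.

41.5 cm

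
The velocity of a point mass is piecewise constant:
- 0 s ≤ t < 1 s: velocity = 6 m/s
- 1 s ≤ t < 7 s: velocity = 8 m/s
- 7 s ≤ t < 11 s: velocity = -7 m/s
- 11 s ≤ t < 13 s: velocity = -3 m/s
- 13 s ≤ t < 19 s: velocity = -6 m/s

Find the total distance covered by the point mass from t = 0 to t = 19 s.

Total distance travelled is ∫|v| dt — sum the magnitudes of each area piece.
0–1 s: |6| × 1 = 6 m
1–7 s: |8| × 6 = 48 m
7–11 s: |-7| × 4 = 28 m
11–13 s: |-3| × 2 = 6 m
13–19 s: |-6| × 6 = 36 m
Total distance = 124 m

124 m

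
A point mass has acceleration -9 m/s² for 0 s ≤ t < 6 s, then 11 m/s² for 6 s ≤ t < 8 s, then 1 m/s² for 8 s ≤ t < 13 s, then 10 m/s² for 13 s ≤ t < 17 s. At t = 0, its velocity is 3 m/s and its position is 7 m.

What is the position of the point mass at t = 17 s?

-365.5 m

On each constant-a segment, Δv = aΔt and Δx = v₀Δt + ½aΔt²; chain segment to segment.
0–6 s: v starts 3 m/s; Δx = 3·6 + ½·-9·6² = -144 m; v ends -51 m/s.
6–8 s: v starts -51 m/s; Δx = -51·2 + ½·11·2² = -80 m; v ends -29 m/s.
8–13 s: v starts -29 m/s; Δx = -29·5 + ½·1·5² = -132.5 m; v ends -24 m/s.
13–17 s: v starts -24 m/s; Δx = -24·4 + ½·10·4² = -16 m; v ends 16 m/s.
x(17) = 7 + Σ Δx = -365.5 m.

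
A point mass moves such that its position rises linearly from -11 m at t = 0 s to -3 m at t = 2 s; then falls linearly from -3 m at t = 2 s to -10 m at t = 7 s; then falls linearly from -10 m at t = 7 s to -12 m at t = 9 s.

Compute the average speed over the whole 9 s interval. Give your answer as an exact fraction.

Average speed = (total path length)/(elapsed time); on a piecewise-linear x-t graph the path length is Σ|Δx|.
0–2 s: |Δx| = |-3 − -11| = 8 m
2–7 s: |Δx| = |-10 − -3| = 7 m
7–9 s: |Δx| = |-12 − -10| = 2 m
Total path = 17 m; average speed = 17/9 = 17/9 m/s.

17/9 m/s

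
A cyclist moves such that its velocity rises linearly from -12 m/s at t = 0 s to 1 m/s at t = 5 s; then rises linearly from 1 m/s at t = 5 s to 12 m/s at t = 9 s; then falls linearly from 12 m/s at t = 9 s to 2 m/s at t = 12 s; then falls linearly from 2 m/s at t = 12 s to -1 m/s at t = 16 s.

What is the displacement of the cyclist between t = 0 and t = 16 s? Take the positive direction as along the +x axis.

Net displacement equals the area under the velocity-time graph (areas below the axis count negative).
0–5 s: ½(-12 + 1)(5) = -27.5 m
5–9 s: ½(1 + 12)(4) = 26 m
9–12 s: ½(12 + 2)(3) = 21 m
12–16 s: ½(2 + -1)(4) = 2 m
Net displacement = 21.5 m

21.5 m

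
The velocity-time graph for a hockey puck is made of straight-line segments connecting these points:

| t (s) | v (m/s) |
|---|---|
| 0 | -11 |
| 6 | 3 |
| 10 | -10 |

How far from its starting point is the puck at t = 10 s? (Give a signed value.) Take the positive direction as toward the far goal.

-38 m

Displacement is the signed area under the v-t curve.
0–6 s: ½(-11 + 3)(6) = -24 m
6–10 s: ½(3 + -10)(4) = -14 m
Net displacement = -38 m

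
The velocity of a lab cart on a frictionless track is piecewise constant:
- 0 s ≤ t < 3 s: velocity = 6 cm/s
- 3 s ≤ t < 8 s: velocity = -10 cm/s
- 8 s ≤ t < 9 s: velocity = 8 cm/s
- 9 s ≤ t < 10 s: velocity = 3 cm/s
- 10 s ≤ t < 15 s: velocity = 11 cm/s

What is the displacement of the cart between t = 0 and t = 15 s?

Net displacement equals the area under the velocity-time graph (areas below the axis count negative).
0–3 s: 6 × 3 = 18 cm
3–8 s: -10 × 5 = -50 cm
8–9 s: 8 × 1 = 8 cm
9–10 s: 3 × 1 = 3 cm
10–15 s: 11 × 5 = 55 cm
Net displacement = 34 cm

34 cm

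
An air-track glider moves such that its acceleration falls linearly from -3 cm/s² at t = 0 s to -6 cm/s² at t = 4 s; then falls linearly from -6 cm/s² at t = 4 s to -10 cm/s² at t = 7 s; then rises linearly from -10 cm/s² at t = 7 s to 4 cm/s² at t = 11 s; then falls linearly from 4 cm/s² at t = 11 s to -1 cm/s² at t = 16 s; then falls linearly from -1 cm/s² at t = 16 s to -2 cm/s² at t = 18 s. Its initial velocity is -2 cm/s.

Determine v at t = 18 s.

-51.5 cm/s

Δv equals the area under the a-t graph; then v = v₀ + Δv.
0–4 s: ½(-3 + -6)(4) = -18 cm/s
4–7 s: ½(-6 + -10)(3) = -24 cm/s
7–11 s: ½(-10 + 4)(4) = -12 cm/s
11–16 s: ½(4 + -1)(5) = 7.5 cm/s
16–18 s: ½(-1 + -2)(2) = -3 cm/s
Δv = -49.5 cm/s, so v(18) = -2 + (-49.5) = -51.5 cm/s.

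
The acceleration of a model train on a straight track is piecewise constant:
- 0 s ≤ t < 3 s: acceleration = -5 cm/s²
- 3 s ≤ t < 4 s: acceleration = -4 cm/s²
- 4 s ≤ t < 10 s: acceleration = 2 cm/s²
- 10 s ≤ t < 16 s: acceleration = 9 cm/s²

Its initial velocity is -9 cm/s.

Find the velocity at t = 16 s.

Δv equals the area under the a-t graph; then v = v₀ + Δv.
0–3 s: -5 × 3 = -15 cm/s
3–4 s: -4 × 1 = -4 cm/s
4–10 s: 2 × 6 = 12 cm/s
10–16 s: 9 × 6 = 54 cm/s
Δv = 47 cm/s, so v(16) = -9 + (47) = 38 cm/s.

38 cm/s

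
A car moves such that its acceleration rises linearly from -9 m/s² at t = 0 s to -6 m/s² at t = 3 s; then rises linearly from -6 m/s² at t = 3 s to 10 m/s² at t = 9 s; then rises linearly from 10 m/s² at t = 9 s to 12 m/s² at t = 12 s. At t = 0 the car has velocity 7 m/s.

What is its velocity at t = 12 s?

29.5 m/s

Δv equals the area under the a-t graph; then v = v₀ + Δv.
0–3 s: ½(-9 + -6)(3) = -22.5 m/s
3–9 s: ½(-6 + 10)(6) = 12 m/s
9–12 s: ½(10 + 12)(3) = 33 m/s
Δv = 22.5 m/s, so v(12) = 7 + (22.5) = 29.5 m/s.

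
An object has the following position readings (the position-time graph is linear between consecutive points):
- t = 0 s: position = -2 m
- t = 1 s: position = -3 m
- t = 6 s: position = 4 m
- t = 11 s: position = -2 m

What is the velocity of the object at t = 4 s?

Velocity is the slope of the x-t graph on 1–6 s: (4 − -3)/(6 − 1) = 1.4 m/s.

1.4 m/s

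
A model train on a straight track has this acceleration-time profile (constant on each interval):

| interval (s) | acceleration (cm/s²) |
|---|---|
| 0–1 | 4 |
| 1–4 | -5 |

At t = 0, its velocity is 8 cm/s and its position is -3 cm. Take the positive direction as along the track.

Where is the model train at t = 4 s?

20.5 cm

On each constant-a segment, Δv = aΔt and Δx = v₀Δt + ½aΔt²; chain segment to segment.
0–1 s: v starts 8 cm/s; Δx = 8·1 + ½·4·1² = 10 cm; v ends 12 cm/s.
1–4 s: v starts 12 cm/s; Δx = 12·3 + ½·-5·3² = 13.5 cm; v ends -3 cm/s.
x(4) = -3 + Σ Δx = 20.5 cm.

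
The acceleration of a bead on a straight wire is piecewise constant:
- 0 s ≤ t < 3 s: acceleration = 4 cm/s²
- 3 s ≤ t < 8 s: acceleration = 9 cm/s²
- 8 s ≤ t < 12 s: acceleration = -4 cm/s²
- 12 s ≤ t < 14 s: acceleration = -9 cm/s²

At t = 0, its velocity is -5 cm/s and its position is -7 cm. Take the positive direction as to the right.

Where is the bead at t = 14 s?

On each constant-a segment, Δv = aΔt and Δx = v₀Δt + ½aΔt²; chain segment to segment.
0–3 s: v starts -5 cm/s; Δx = -5·3 + ½·4·3² = 3 cm; v ends 7 cm/s.
3–8 s: v starts 7 cm/s; Δx = 7·5 + ½·9·5² = 147.5 cm; v ends 52 cm/s.
8–12 s: v starts 52 cm/s; Δx = 52·4 + ½·-4·4² = 176 cm; v ends 36 cm/s.
12–14 s: v starts 36 cm/s; Δx = 36·2 + ½·-9·2² = 54 cm; v ends 18 cm/s.
x(14) = -7 + Σ Δx = 373.5 cm.

373.5 cm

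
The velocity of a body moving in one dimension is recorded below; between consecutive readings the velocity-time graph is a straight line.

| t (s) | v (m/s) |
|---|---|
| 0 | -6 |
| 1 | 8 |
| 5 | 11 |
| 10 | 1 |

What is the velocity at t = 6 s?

9 m/s

On 5–10 s the graph is linear from 11 to 1 m/s: v(6) = 11 + (1 − 11)·(6 − 5)/(10 − 5) = 9 m/s.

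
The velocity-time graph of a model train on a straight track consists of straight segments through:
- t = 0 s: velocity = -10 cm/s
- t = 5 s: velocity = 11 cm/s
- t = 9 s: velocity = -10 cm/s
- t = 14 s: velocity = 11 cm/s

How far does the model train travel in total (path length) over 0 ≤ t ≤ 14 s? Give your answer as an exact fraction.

Distance (not displacement) is the total path length: add the absolute areas under v-t.
0–5 s: v = 0 at t = 50/21 s; triangle areas 250/21 + 605/42 = 1105/42 cm
5–9 s: v = 0 at t = 149/21 s; triangle areas 242/21 + 200/21 = 442/21 cm
9–14 s: v = 0 at t = 239/21 s; triangle areas 250/21 + 605/42 = 1105/42 cm
Total distance = 221/3 cm

221/3 cm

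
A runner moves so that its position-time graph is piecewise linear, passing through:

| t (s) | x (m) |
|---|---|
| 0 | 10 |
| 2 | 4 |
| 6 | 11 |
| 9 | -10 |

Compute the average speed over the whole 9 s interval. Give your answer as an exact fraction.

34/9 m/s

Average speed = (total path length)/(elapsed time); on a piecewise-linear x-t graph the path length is Σ|Δx|.
0–2 s: |Δx| = |4 − 10| = 6 m
2–6 s: |Δx| = |11 − 4| = 7 m
6–9 s: |Δx| = |-10 − 11| = 21 m
Total path = 34 m; average speed = 34/9 = 34/9 m/s.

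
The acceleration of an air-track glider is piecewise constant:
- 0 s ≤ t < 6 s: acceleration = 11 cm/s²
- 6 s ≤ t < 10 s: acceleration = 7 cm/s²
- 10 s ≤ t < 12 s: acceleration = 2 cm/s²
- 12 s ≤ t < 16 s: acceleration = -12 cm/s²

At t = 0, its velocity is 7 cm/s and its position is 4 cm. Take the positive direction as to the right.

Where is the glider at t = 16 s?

On each constant-a segment, Δv = aΔt and Δx = v₀Δt + ½aΔt²; chain segment to segment.
0–6 s: v starts 7 cm/s; Δx = 7·6 + ½·11·6² = 240 cm; v ends 73 cm/s.
6–10 s: v starts 73 cm/s; Δx = 73·4 + ½·7·4² = 348 cm; v ends 101 cm/s.
10–12 s: v starts 101 cm/s; Δx = 101·2 + ½·2·2² = 206 cm; v ends 105 cm/s.
12–16 s: v starts 105 cm/s; Δx = 105·4 + ½·-12·4² = 324 cm; v ends 57 cm/s.
x(16) = 4 + Σ Δx = 1122 cm.

1122 cm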